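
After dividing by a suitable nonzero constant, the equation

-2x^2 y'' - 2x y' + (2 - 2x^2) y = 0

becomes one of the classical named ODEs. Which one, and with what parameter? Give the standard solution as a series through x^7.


All three coefficients share the factor -2; dividing through by -2 gives  x^2 y'' + x y' + (x^2 - 1) y = 0.
This matches the Bessel equation x^2 y'' + x y' + (x^2 - nu^2) y = 0 with nu^2 = 1, so nu = 1; the solution bounded at x = 0 is J_1(x).
Frobenius at x = 0: indicial roots ±nu; for r = nu the recurrence k(k + 2nu) c_k = -c_{k-2} gives the standard series J_nu(x) = sum_{k>=0} (-1)^k / (k! (k+nu)!) (x/2)^(2k+nu). Evaluate the first 4 terms:
  k = 0: (-1)^0 / (0! * 1! * 2^1) x^1 = 1/(1*1*2) x^1 = (1/2) x^1
  k = 1: (-1)^1 / (1! * 2! * 2^3) x^3 = -1/(1*2*8) x^3 = (-1/16) x^3
  k = 2: (-1)^2 / (2! * 3! * 2^5) x^5 = 1/(2*6*32) x^5 = (1/384) x^5
  k = 3: (-1)^3 / (3! * 4! * 2^7) x^7 = -1/(6*24*128) x^7 = (-1/18432) x^7
Hence J_1(x) = -x^7/18432 + x^5/384 - x^3/16 + x/2 + ....

J_1(x); series = -x^7/18432 + x^5/384 - x^3/16 + x/2


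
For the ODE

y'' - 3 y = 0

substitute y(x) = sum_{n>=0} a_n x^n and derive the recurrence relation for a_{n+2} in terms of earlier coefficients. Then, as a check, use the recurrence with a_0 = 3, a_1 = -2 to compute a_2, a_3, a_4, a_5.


Substitute y = sum_n a_n x^n into y'' + (const) y = 0.
y''(x) = sum_{n>=0} (n+2)(n+1) a_{n+2} x^n.
The ODE becomes sum_n [(n+2)(n+1) a_{n+2} - 3 a_n] x^n = 0.
Setting each coefficient to zero gives the recurrence:
  (n+2)(n+1) a_{n+2} - 3 a_n = 0,
  a_{n+2} = 3 / ((n+1)(n+2)) a_n.

Check with a_0 = 3, a_1 = -2 (apply the recurrence for n = 0, 1, 2, 3): a_0 = 3, a_1 = -2, a_2 = 9/2, a_3 = -1, a_4 = 9/8, a_5 = -3/20.

a_{n+2} = 3/((n+1)(n+2)) * a_n; check: a_0 = 3, a_1 = -2, a_2 = 9/2, a_3 = -1, a_4 = 9/8, a_5 = -3/20


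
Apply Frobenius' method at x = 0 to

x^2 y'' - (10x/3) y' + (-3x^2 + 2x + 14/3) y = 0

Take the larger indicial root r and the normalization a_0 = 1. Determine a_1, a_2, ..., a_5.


Write in Frobenius form y'' + (p(x)/x) y' + (q(x)/x^2) y = 0:
  p(x) = -10/3,  q(x) = -3x^2 + 2x + 14/3.
Indicial equation: r(r-1) + (-10/3) r + (14/3) = 0 -> roots r_1 = 7/3, r_2 = 2.
Take r = r_1 = 7/3. Let y(x) = x^r sum_{n>=0} a_n x^n with a_0 = 1.
Substitute y = x^r sum a_n x^n and match x^{r+n}. The recurrence is
  D(n) a_n + 2 a_{n-1} - 3 a_{n-2} = 0,  where D(n) = (r+n)(r+n-1) + (-10/3)(r+n) + (14/3).
  a_n = [-2 a_{n-1} + 3 a_{n-2}] / D(n).
Since the indicial polynomial factors as (r - r_1)(r - r_2), D(n) = (r_1 + n - r_1)(r_1 + n - r_2) = n(n + 1/3).
Evaluating step by step (a_0 = 1):
  n = 1: D(1) = 1(1 + 1/3) = 4/3; numerator = -2(1) = -2; a_1 = (-2)/(4/3) = -3/2
  n = 2: D(2) = 2(2 + 1/3) = 14/3; numerator = -2(-3/2) + 3(1) = 6; a_2 = (6)/(14/3) = 9/7
  n = 3: D(3) = 3(3 + 1/3) = 10; numerator = -2(9/7) + 3(-3/2) = -99/14; a_3 = (-99/14)/(10) = -99/140
  n = 4: D(4) = 4(4 + 1/3) = 52/3; numerator = -2(-99/140) + 3(9/7) = 369/70; a_4 = (369/70)/(52/3) = 1107/3640
  n = 5: D(5) = 5(5 + 1/3) = 80/3; numerator = -2(1107/3640) + 3(-99/140) = -1242/455; a_5 = (-1242/455)/(80/3) = -1863/18200

r = 7/3; a_0 = 1; a_1 = -3/2; a_2 = 9/7; a_3 = -99/140; a_4 = 1107/3640; a_5 = -1863/18200


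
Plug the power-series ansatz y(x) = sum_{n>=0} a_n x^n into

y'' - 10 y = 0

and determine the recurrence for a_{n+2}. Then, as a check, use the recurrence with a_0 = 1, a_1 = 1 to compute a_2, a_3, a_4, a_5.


Substitute y = sum_n a_n x^n into y'' + (const) y = 0.
y''(x) = sum_{n>=0} (n+2)(n+1) a_{n+2} x^n.
The ODE becomes sum_n [(n+2)(n+1) a_{n+2} - 10 a_n] x^n = 0.
Setting each coefficient to zero gives the recurrence:
  (n+2)(n+1) a_{n+2} - 10 a_n = 0,
  a_{n+2} = 10 / ((n+1)(n+2)) a_n.

Check with a_0 = 1, a_1 = 1 (apply the recurrence for n = 0, 1, 2, 3): a_0 = 1, a_1 = 1, a_2 = 5, a_3 = 5/3, a_4 = 25/6, a_5 = 5/6.

a_{n+2} = 10/((n+1)(n+2)) * a_n; check: a_0 = 1, a_1 = 1, a_2 = 5, a_3 = 5/3, a_4 = 25/6, a_5 = 5/6


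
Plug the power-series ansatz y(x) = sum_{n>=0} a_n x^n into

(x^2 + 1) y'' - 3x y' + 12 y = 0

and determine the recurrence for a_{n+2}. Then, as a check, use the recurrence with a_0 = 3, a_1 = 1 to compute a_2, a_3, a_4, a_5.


Substitute y = sum_n a_n x^n.
(1 + 1 x^2) y'' contributes (n+2)(n+1) a_{n+2} + n(n-1) a_n at x^n.
-3 x y'(x) contributes -3 n a_n at x^n.
12 y(x) contributes 12 a_n at x^n.
Matching x^n: (n+2)(n+1) a_{n+2} + (n(n-1) - 3 n + 12) a_n = 0.
Thus a_{n+2} = (-n(n-1) + 3 n - 12) / ((n+1)(n+2)) * a_n.

Check with a_0 = 3, a_1 = 1 (apply the recurrence for n = 0, 1, 2, 3): a_0 = 3, a_1 = 1, a_2 = -18, a_3 = -3/2, a_4 = 12, a_5 = 27/40.

a_(n+2) = (-n(n-1) + 3 n - 12) / ((n+1)(n+2)) * a_n; check: a_0 = 3, a_1 = 1, a_2 = -18, a_3 = -3/2, a_4 = 12, a_5 = 27/40


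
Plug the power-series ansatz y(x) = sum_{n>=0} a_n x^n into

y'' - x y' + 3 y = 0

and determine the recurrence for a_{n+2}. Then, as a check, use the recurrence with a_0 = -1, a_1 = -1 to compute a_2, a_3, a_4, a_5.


Substitute y = sum_n a_n x^n.
y''(x) has coefficient (n+2)(n+1) a_{n+2} at x^n;
-x y'(x) has coefficient -n a_n at x^n (shift);
3 y(x) has coefficient 3 a_n at x^n.
Matching x^n: (n+2)(n+1) a_{n+2} + (-n + 3) a_n = 0.
Thus a_{n+2} = (n - 3) / ((n+1)(n+2)) * a_n.

Check with a_0 = -1, a_1 = -1 (apply the recurrence for n = 0, 1, 2, 3): a_0 = -1, a_1 = -1, a_2 = 3/2, a_3 = 1/3, a_4 = -1/8, a_5 = 0.

a_(n+2) = (n - 3) / ((n+1)(n+2)) * a_n; check: a_0 = -1, a_1 = -1, a_2 = 3/2, a_3 = 1/3, a_4 = -1/8, a_5 = 0


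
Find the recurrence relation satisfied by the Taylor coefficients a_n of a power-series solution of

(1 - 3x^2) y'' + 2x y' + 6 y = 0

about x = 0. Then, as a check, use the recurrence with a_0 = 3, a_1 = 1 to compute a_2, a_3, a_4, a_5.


Substitute y = sum_n a_n x^n.
(1 - 3 x^2) y'' contributes (n+2)(n+1) a_{n+2} - 3 n(n-1) a_n at x^n.
2 x y'(x) contributes 2 n a_n at x^n.
6 y(x) contributes 6 a_n at x^n.
Matching x^n: (n+2)(n+1) a_{n+2} + (-3 n(n-1) + 2 n + 6) a_n = 0.
Thus a_{n+2} = (3 n(n-1) - 2 n - 6) / ((n+1)(n+2)) * a_n.

Check with a_0 = 3, a_1 = 1 (apply the recurrence for n = 0, 1, 2, 3): a_0 = 3, a_1 = 1, a_2 = -9, a_3 = -4/3, a_4 = 3, a_5 = -2/5.

a_(n+2) = (3 n(n-1) - 2 n - 6) / ((n+1)(n+2)) * a_n; check: a_0 = 3, a_1 = 1, a_2 = -9, a_3 = -4/3, a_4 = 3, a_5 = -2/5


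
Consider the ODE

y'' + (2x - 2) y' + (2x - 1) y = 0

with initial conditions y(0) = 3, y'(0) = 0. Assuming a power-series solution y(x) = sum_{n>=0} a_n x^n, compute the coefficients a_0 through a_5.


Ansatz: y(x) = sum_{n>=0} a_n x^n, so y'(x) = sum_{n>=1} n a_n x^(n-1) and y''(x) = sum_{n>=2} n(n-1) a_n x^(n-2).
Substitute into P(x) y'' + Q(x) y' + R(x) y = 0 with P(x) = 1, Q(x) = 2x - 2, R(x) = 2x - 1, and match powers of x.
Initial conditions: a_0 = 3, a_1 = 0.
Setting the coefficient of each power of x to zero and solving order by order (substituting the coefficients already found):
  x^0: 2 a_2 - 2 a_1 - a_0 = 0  ->  2 a_2 = 2 a_1 + a_0 = 3  ->  a_2 = 3/2
  x^1: 6 a_3 - 4 a_2 + a_1 + 2 a_0 = 0  ->  6 a_3 = 4 a_2 - a_1 - 2 a_0 = 0  ->  a_3 = 0
  x^2: 12 a_4 - 6 a_3 + 3 a_2 + 2 a_1 = 0  ->  12 a_4 = 6 a_3 - 3 a_2 - 2 a_1 = -9/2  ->  a_4 = -3/8
  x^3: 20 a_5 - 8 a_4 + 5 a_3 + 2 a_2 = 0  ->  20 a_5 = 8 a_4 - 5 a_3 - 2 a_2 = -6  ->  a_5 = -3/10
Truncated series: y(x) = 3 + (3/2) x^2 - (3/8) x^4 - (3/10) x^5 + O(x^6).

a_0 = 3; a_1 = 0; a_2 = 3/2; a_3 = 0; a_4 = -3/8; a_5 = -3/10


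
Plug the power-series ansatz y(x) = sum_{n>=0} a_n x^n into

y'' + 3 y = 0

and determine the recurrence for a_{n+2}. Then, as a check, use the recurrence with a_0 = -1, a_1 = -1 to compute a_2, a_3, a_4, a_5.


Substitute y = sum_n a_n x^n into y'' + (const) y = 0.
y''(x) = sum_{n>=0} (n+2)(n+1) a_{n+2} x^n.
The ODE becomes sum_n [(n+2)(n+1) a_{n+2} + 3 a_n] x^n = 0.
Setting each coefficient to zero gives the recurrence:
  (n+2)(n+1) a_{n+2} + 3 a_n = 0,
  a_{n+2} = -3 / ((n+1)(n+2)) a_n.

Check with a_0 = -1, a_1 = -1 (apply the recurrence for n = 0, 1, 2, 3): a_0 = -1, a_1 = -1, a_2 = 3/2, a_3 = 1/2, a_4 = -3/8, a_5 = -3/40.

a_{n+2} = -3/((n+1)(n+2)) * a_n; check: a_0 = -1, a_1 = -1, a_2 = 3/2, a_3 = 1/2, a_4 = -3/8, a_5 = -3/40


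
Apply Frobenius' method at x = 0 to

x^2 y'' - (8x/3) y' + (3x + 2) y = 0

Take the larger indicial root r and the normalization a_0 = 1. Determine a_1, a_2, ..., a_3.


Write in Frobenius form y'' + (p(x)/x) y' + (q(x)/x^2) y = 0:
  p(x) = -8/3,  q(x) = 3x + 2.
Indicial equation: r(r-1) + (-8/3) r + (2) = 0 -> roots r_1 = 3, r_2 = 2/3.
Take r = r_1 = 3. Let y(x) = x^r sum_{n>=0} a_n x^n with a_0 = 1.
Substitute y = x^r sum a_n x^n and match x^{r+n}. The recurrence is
  D(n) a_n + 3 a_{n-1} = 0,  where D(n) = (r+n)(r+n-1) + (-8/3)(r+n) + (2).
  a_n = -3 / D(n) * a_{n-1}.
Since the indicial polynomial factors as (r - r_1)(r - r_2), D(n) = (r_1 + n - r_1)(r_1 + n - r_2) = n(n + 7/3).
Evaluating step by step (a_0 = 1):
  n = 1: D(1) = 1(1 + 7/3) = 10/3; numerator = -3(1) = -3; a_1 = (-3)/(10/3) = -9/10
  n = 2: D(2) = 2(2 + 7/3) = 26/3; numerator = -3(-9/10) = 27/10; a_2 = (27/10)/(26/3) = 81/260
  n = 3: D(3) = 3(3 + 7/3) = 16; numerator = -3(81/260) = -243/260; a_3 = (-243/260)/(16) = -243/4160

r = 3; a_0 = 1; a_1 = -9/10; a_2 = 81/260; a_3 = -243/4160


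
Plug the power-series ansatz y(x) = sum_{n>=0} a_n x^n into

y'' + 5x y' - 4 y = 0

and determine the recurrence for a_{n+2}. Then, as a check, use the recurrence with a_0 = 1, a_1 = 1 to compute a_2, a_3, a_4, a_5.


Substitute y = sum_n a_n x^n.
y''(x) has coefficient (n+2)(n+1) a_{n+2} at x^n;
5 x y'(x) has coefficient 5 n a_n at x^n (shift);
-4 y(x) has coefficient -4 a_n at x^n.
Matching x^n: (n+2)(n+1) a_{n+2} + (5n - 4) a_n = 0.
Thus a_{n+2} = (-5n + 4) / ((n+1)(n+2)) * a_n.

Check with a_0 = 1, a_1 = 1 (apply the recurrence for n = 0, 1, 2, 3): a_0 = 1, a_1 = 1, a_2 = 2, a_3 = -1/6, a_4 = -1, a_5 = 11/120.

a_(n+2) = (-5n + 4) / ((n+1)(n+2)) * a_n; check: a_0 = 1, a_1 = 1, a_2 = 2, a_3 = -1/6, a_4 = -1, a_5 = 11/120


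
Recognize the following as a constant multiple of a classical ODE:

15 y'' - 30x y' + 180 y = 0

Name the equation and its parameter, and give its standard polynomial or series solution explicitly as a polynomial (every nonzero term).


All three coefficients share the factor 15; dividing through by 15 gives  y'' - 2x y' + 12 y = 0.
This matches the Hermite equation y'' - 2x y' + 2n y = 0 with 2n = 12, so n = 6; the polynomial solution is H_6(x).
With y = sum_k a_k x^k, matching x^k gives (k+2)(k+1) a_{k+2} = 2(k - n) a_k = 2(k - 6) a_k. The right side vanishes at k = 6, so the series with the parity of 6 terminates at degree 6.
Standard normalization: leading coefficient of H_n is 2^n, so a_6 = 2^6 = 64. Work downward with a_k = (k+1)(k+2) a_{k+2} / (2(k - n)):
  a_4 = (5)(6)(64) / (2(4 - 6)) = 1920/(-4) = -480
  a_2 = (3)(4)(-480) / (2(2 - 6)) = -5760/(-8) = 720
  a_0 = (1)(2)(720) / (2(0 - 6)) = 1440/(-12) = -120
Hence H_6(x) = 64 x^6 - 480 x^4 + 720 x^2 - 120.

H_6(x); series = 64 x^6 - 480 x^4 + 720 x^2 - 120


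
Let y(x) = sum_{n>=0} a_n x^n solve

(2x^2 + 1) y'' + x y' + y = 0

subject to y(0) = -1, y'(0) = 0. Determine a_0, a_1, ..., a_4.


Ansatz: y(x) = sum_{n>=0} a_n x^n, so y'(x) = sum_{n>=1} n a_n x^(n-1) and y''(x) = sum_{n>=2} n(n-1) a_n x^(n-2).
Substitute into P(x) y'' + Q(x) y' + R(x) y = 0 with P(x) = 2x^2 + 1, Q(x) = x, R(x) = 1, and match powers of x.
Initial conditions: a_0 = -1, a_1 = 0.
Setting the coefficient of each power of x to zero and solving order by order (substituting the coefficients already found):
  x^0: 2 a_2 + a_0 = 0  ->  2 a_2 = -a_0 = 1  ->  a_2 = 1/2
  x^1: 6 a_3 + 2 a_1 = 0  ->  6 a_3 = -2 a_1 = 0  ->  a_3 = 0
  x^2: 12 a_4 + 7 a_2 = 0  ->  12 a_4 = -7 a_2 = -7/2  ->  a_4 = -7/24
Truncated series: y(x) = -1 + (1/2) x^2 - (7/24) x^4 + O(x^5).

a_0 = -1; a_1 = 0; a_2 = 1/2; a_3 = 0; a_4 = -7/24


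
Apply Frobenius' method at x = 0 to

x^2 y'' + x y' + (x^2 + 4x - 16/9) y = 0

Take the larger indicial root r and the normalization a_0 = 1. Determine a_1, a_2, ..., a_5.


Write in Frobenius form y'' + (p(x)/x) y' + (q(x)/x^2) y = 0:
  p(x) = 1,  q(x) = x^2 + 4x - 16/9.
Indicial equation: r(r-1) + (1) r + (-16/9) = 0 -> roots r_1 = 4/3, r_2 = -4/3.
Take r = r_1 = 4/3. Let y(x) = x^r sum_{n>=0} a_n x^n with a_0 = 1.
Substitute y = x^r sum a_n x^n and match x^{r+n}. The recurrence is
  D(n) a_n + 4 a_{n-1} + 1 a_{n-2} = 0,  where D(n) = (r+n)(r+n-1) + (1)(r+n) + (-16/9).
  a_n = [-4 a_{n-1} - 1 a_{n-2}] / D(n).
Since the indicial polynomial factors as (r - r_1)(r - r_2), D(n) = (r_1 + n - r_1)(r_1 + n - r_2) = n(n + 8/3).
Evaluating step by step (a_0 = 1):
  n = 1: D(1) = 1(1 + 8/3) = 11/3; numerator = -4(1) = -4; a_1 = (-4)/(11/3) = -12/11
  n = 2: D(2) = 2(2 + 8/3) = 28/3; numerator = -4(-12/11) - 1(1) = 37/11; a_2 = (37/11)/(28/3) = 111/308
  n = 3: D(3) = 3(3 + 8/3) = 17; numerator = -4(111/308) - 1(-12/11) = -27/77; a_3 = (-27/77)/(17) = -27/1309
  n = 4: D(4) = 4(4 + 8/3) = 80/3; numerator = -4(-27/1309) - 1(111/308) = -1455/5236; a_4 = (-1455/5236)/(80/3) = -873/83776
  n = 5: D(5) = 5(5 + 8/3) = 115/3; numerator = -4(-873/83776) - 1(-27/1309) = 1305/20944; a_5 = (1305/20944)/(115/3) = 783/481712

r = 4/3; a_0 = 1; a_1 = -12/11; a_2 = 111/308; a_3 = -27/1309; a_4 = -873/83776; a_5 = 783/481712


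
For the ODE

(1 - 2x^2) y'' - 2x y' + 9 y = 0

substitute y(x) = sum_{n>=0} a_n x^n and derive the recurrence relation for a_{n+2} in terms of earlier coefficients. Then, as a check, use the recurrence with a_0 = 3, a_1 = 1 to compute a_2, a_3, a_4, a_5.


Substitute y = sum_n a_n x^n.
(1 - 2 x^2) y'' contributes (n+2)(n+1) a_{n+2} - 2 n(n-1) a_n at x^n.
-2 x y'(x) contributes -2 n a_n at x^n.
9 y(x) contributes 9 a_n at x^n.
Matching x^n: (n+2)(n+1) a_{n+2} + (-2 n(n-1) - 2 n + 9) a_n = 0.
Thus a_{n+2} = (2 n(n-1) + 2 n - 9) / ((n+1)(n+2)) * a_n.

Check with a_0 = 3, a_1 = 1 (apply the recurrence for n = 0, 1, 2, 3): a_0 = 3, a_1 = 1, a_2 = -27/2, a_3 = -7/6, a_4 = 9/8, a_5 = -21/40.

a_(n+2) = (2 n(n-1) + 2 n - 9) / ((n+1)(n+2)) * a_n; check: a_0 = 3, a_1 = 1, a_2 = -27/2, a_3 = -7/6, a_4 = 9/8, a_5 = -21/40


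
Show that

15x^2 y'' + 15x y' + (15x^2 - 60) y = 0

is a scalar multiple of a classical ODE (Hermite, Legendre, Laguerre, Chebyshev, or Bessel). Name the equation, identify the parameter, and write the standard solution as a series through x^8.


All three coefficients share the factor 15; dividing through by 15 gives  x^2 y'' + x y' + (x^2 - 4) y = 0.
This matches the Bessel equation x^2 y'' + x y' + (x^2 - nu^2) y = 0 with nu^2 = 4, so nu = 2; the solution bounded at x = 0 is J_2(x).
Frobenius at x = 0: indicial roots ±nu; for r = nu the recurrence k(k + 2nu) c_k = -c_{k-2} gives the standard series J_nu(x) = sum_{k>=0} (-1)^k / (k! (k+nu)!) (x/2)^(2k+nu). Evaluate the first 4 terms:
  k = 0: (-1)^0 / (0! * 2! * 2^2) x^2 = 1/(1*2*4) x^2 = (1/8) x^2
  k = 1: (-1)^1 / (1! * 3! * 2^4) x^4 = -1/(1*6*16) x^4 = (-1/96) x^4
  k = 2: (-1)^2 / (2! * 4! * 2^6) x^6 = 1/(2*24*64) x^6 = (1/3072) x^6
  k = 3: (-1)^3 / (3! * 5! * 2^8) x^8 = -1/(6*120*256) x^8 = (-1/184320) x^8
Hence J_2(x) = -x^8/184320 + x^6/3072 - x^4/96 + x^2/8 + ....

J_2(x); series = -x^8/184320 + x^6/3072 - x^4/96 + x^2/8


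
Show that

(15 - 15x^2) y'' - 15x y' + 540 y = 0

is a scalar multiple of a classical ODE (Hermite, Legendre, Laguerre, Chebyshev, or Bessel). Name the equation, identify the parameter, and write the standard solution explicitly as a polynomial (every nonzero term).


All three coefficients share the factor 15; dividing through by 15 gives  (1 - x^2) y'' - x y' + 36 y = 0.
This matches the Chebyshev equation (1 - x^2) y'' - x y' + n^2 y = 0 (note the -x y' term, not -2x y') with n^2 = 36, so n = 6; the polynomial solution is T_6(x).
With y = sum_k a_k x^k, matching x^k gives (k+2)(k+1) a_{k+2} = (k^2 - n^2) a_k = (k - 6)(k + 6) a_k. The right side vanishes at k = 6, so the series with the parity of 6 terminates at degree 6.
Standard normalization: leading coefficient of T_n is 2^(n-1), so a_6 = 2^5 = 32. Work downward with a_k = (k+1)(k+2) a_{k+2} / ((k - 6)(k + 6)):
  a_4 = (5)(6)(32) / ((4 - 6)(4 + 6)) = 960/(-20) = -48
  a_2 = (3)(4)(-48) / ((2 - 6)(2 + 6)) = -576/(-32) = 18
  a_0 = (1)(2)(18) / ((0 - 6)(0 + 6)) = 36/(-36) = -1
Hence T_6(x) = 32 x^6 - 48 x^4 + 18 x^2 - 1.

T_6(x); series = 32 x^6 - 48 x^4 + 18 x^2 - 1


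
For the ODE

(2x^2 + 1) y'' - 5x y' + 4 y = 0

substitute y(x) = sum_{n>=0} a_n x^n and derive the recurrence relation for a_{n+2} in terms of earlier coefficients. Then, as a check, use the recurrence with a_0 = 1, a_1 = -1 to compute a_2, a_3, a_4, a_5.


Substitute y = sum_n a_n x^n.
(1 + 2 x^2) y'' contributes (n+2)(n+1) a_{n+2} + 2 n(n-1) a_n at x^n.
-5 x y'(x) contributes -5 n a_n at x^n.
4 y(x) contributes 4 a_n at x^n.
Matching x^n: (n+2)(n+1) a_{n+2} + (2 n(n-1) - 5 n + 4) a_n = 0.
Thus a_{n+2} = (-2 n(n-1) + 5 n - 4) / ((n+1)(n+2)) * a_n.

Check with a_0 = 1, a_1 = -1 (apply the recurrence for n = 0, 1, 2, 3): a_0 = 1, a_1 = -1, a_2 = -2, a_3 = -1/6, a_4 = -1/3, a_5 = 1/120.

a_(n+2) = (-2 n(n-1) + 5 n - 4) / ((n+1)(n+2)) * a_n; check: a_0 = 1, a_1 = -1, a_2 = -2, a_3 = -1/6, a_4 = -1/3, a_5 = 1/120


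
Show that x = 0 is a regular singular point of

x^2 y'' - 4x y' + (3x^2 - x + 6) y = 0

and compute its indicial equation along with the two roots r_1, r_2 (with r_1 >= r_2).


Divide by x^2 to reach normal form y'' + P_1(x) y' + P_2(x) y = 0 with P_1(x) = -4/x and P_2(x) = 3 - 1/x + 6/x^2.
x = 0 is a singular point because the y'-coefficient -4/x has a pole at x = 0 and the y-coefficient 3 - 1/x + 6/x^2 has a pole at x = 0.
It is a regular singular point because x P_1(x) = p(x) = -4 and x^2 P_2(x) = q(x) = 3x^2 - x + 6 are polynomials, hence analytic at x = 0.
p(0) = -4,  q(0) = 6.
Indicial equation: r(r-1) + p(0) r + q(0) = 0, i.e. r^2 + (p(0) - 1) r + q(0) = 0, i.e. r^2 - 5 r + 6 = 0.
Discriminant: (-5)^2 - 4(6) = 1, so r = (5 ± 1)/2.
Solving: r_1 = 3, r_2 = 2.

indicial: r^2 - 5 r + 6 = 0; roots r_1 = 3, r_2 = 2


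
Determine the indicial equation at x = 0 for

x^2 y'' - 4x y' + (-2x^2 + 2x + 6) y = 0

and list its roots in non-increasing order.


Divide by x^2 to reach normal form y'' + P_1(x) y' + P_2(x) y = 0 with P_1(x) = -4/x and P_2(x) = -2 + 2/x + 6/x^2.
x = 0 is a singular point because the y'-coefficient -4/x has a pole at x = 0 and the y-coefficient -2 + 2/x + 6/x^2 has a pole at x = 0.
It is a regular singular point because x P_1(x) = p(x) = -4 and x^2 P_2(x) = q(x) = -2x^2 + 2x + 6 are polynomials, hence analytic at x = 0.
p(0) = -4,  q(0) = 6.
Indicial equation: r(r-1) + p(0) r + q(0) = 0, i.e. r^2 + (p(0) - 1) r + q(0) = 0, i.e. r^2 - 5 r + 6 = 0.
Discriminant: (-5)^2 - 4(6) = 1, so r = (5 ± 1)/2.
Solving: r_1 = 3, r_2 = 2.

indicial: r^2 - 5 r + 6 = 0; roots r_1 = 3, r_2 = 2


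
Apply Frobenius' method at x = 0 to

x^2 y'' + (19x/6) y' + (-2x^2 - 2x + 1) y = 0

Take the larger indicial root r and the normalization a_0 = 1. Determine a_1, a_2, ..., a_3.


Write in Frobenius form y'' + (p(x)/x) y' + (q(x)/x^2) y = 0:
  p(x) = 19/6,  q(x) = -2x^2 - 2x + 1.
Indicial equation: r(r-1) + (19/6) r + (1) = 0 -> roots r_1 = -2/3, r_2 = -3/2.
Take r = r_1 = -2/3. Let y(x) = x^r sum_{n>=0} a_n x^n with a_0 = 1.
Substitute y = x^r sum a_n x^n and match x^{r+n}. The recurrence is
  D(n) a_n - 2 a_{n-1} - 2 a_{n-2} = 0,  where D(n) = (r+n)(r+n-1) + (19/6)(r+n) + (1).
  a_n = [2 a_{n-1} + 2 a_{n-2}] / D(n).
Since the indicial polynomial factors as (r - r_1)(r - r_2), D(n) = (r_1 + n - r_1)(r_1 + n - r_2) = n(n + 5/6).
Evaluating step by step (a_0 = 1):
  n = 1: D(1) = 1(1 + 5/6) = 11/6; numerator = 2(1) = 2; a_1 = (2)/(11/6) = 12/11
  n = 2: D(2) = 2(2 + 5/6) = 17/3; numerator = 2(12/11) + 2(1) = 46/11; a_2 = (46/11)/(17/3) = 138/187
  n = 3: D(3) = 3(3 + 5/6) = 23/2; numerator = 2(138/187) + 2(12/11) = 684/187; a_3 = (684/187)/(23/2) = 1368/4301

r = -2/3; a_0 = 1; a_1 = 12/11; a_2 = 138/187; a_3 = 1368/4301


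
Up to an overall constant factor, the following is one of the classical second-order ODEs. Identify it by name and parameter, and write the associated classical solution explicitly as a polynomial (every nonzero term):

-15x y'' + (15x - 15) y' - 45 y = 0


All three coefficients share the factor -15; dividing through by -15 gives  x y'' + (1 - x) y' + 3 y = 0.
This matches the Laguerre equation x y'' + (1 - x) y' + n y = 0 with n = 3; the polynomial solution is L_3(x).
With y = sum_k a_k x^k, matching x^k gives (k+1)k a_{k+1} + (k+1) a_{k+1} - k a_k + n a_k = 0, i.e. (k+1)^2 a_{k+1} = (k - n) a_k = (k - 3) a_k. The right side vanishes at k = 3, so the series terminates at degree 3.
Standard normalization L_n(0) = 1 gives a_0 = 1. Work upward with a_{k+1} = (k - 3) a_k / (k+1)^2:
  a_1 = (0 - 3)(1) / 1^2 = -3/1 = -3
  a_2 = (1 - 3)(-3) / 2^2 = 6/4 = 3/2
  a_3 = (2 - 3)(3/2) / 3^2 = (-3/2)/9 = -1/6
Hence L_3(x) = -x^3/6 + 3 x^2/2 - 3 x + 1.

L_3(x); series = -x^3/6 + 3 x^2/2 - 3 x + 1


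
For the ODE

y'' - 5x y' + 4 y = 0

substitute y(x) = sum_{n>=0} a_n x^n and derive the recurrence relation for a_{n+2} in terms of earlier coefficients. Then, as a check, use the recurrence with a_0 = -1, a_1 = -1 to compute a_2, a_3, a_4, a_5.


Substitute y = sum_n a_n x^n.
y''(x) has coefficient (n+2)(n+1) a_{n+2} at x^n;
-5 x y'(x) has coefficient -5 n a_n at x^n (shift);
4 y(x) has coefficient 4 a_n at x^n.
Matching x^n: (n+2)(n+1) a_{n+2} + (-5n + 4) a_n = 0.
Thus a_{n+2} = (5n - 4) / ((n+1)(n+2)) * a_n.

Check with a_0 = -1, a_1 = -1 (apply the recurrence for n = 0, 1, 2, 3): a_0 = -1, a_1 = -1, a_2 = 2, a_3 = -1/6, a_4 = 1, a_5 = -11/120.

a_(n+2) = (5n - 4) / ((n+1)(n+2)) * a_n; check: a_0 = -1, a_1 = -1, a_2 = 2, a_3 = -1/6, a_4 = 1, a_5 = -11/120


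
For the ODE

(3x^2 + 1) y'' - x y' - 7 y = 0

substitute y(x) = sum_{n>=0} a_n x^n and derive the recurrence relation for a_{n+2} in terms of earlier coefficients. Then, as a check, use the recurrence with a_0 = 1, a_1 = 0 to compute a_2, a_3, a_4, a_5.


Substitute y = sum_n a_n x^n.
(1 + 3 x^2) y'' contributes (n+2)(n+1) a_{n+2} + 3 n(n-1) a_n at x^n.
-x y'(x) contributes -n a_n at x^n.
-7 y(x) contributes -7 a_n at x^n.
Matching x^n: (n+2)(n+1) a_{n+2} + (3 n(n-1) - n - 7) a_n = 0.
Thus a_{n+2} = (-3 n(n-1) + n + 7) / ((n+1)(n+2)) * a_n.

Check with a_0 = 1, a_1 = 0 (apply the recurrence for n = 0, 1, 2, 3): a_0 = 1, a_1 = 0, a_2 = 7/2, a_3 = 0, a_4 = 7/8, a_5 = 0.

a_(n+2) = (-3 n(n-1) + n + 7) / ((n+1)(n+2)) * a_n; check: a_0 = 1, a_1 = 0, a_2 = 7/2, a_3 = 0, a_4 = 7/8, a_5 = 0


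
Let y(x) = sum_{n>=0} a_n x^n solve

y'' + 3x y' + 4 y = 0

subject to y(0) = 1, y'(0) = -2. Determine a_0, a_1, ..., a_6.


Ansatz: y(x) = sum_{n>=0} a_n x^n, so y'(x) = sum_{n>=1} n a_n x^(n-1) and y''(x) = sum_{n>=2} n(n-1) a_n x^(n-2).
Substitute into P(x) y'' + Q(x) y' + R(x) y = 0 with P(x) = 1, Q(x) = 3x, R(x) = 4, and match powers of x.
Initial conditions: a_0 = 1, a_1 = -2.
Setting the coefficient of each power of x to zero and solving order by order (substituting the coefficients already found):
  x^0: 2 a_2 + 4 a_0 = 0  ->  2 a_2 = -4 a_0 = -4  ->  a_2 = -2
  x^1: 6 a_3 + 7 a_1 = 0  ->  6 a_3 = -7 a_1 = 14  ->  a_3 = 7/3
  x^2: 12 a_4 + 10 a_2 = 0  ->  12 a_4 = -10 a_2 = 20  ->  a_4 = 5/3
  x^3: 20 a_5 + 13 a_3 = 0  ->  20 a_5 = -13 a_3 = -91/3  ->  a_5 = -91/60
  x^4: 30 a_6 + 16 a_4 = 0  ->  30 a_6 = -16 a_4 = -80/3  ->  a_6 = -8/9
Truncated series: y(x) = 1 - 2 x - 2 x^2 + (7/3) x^3 + (5/3) x^4 - (91/60) x^5 - (8/9) x^6 + O(x^7).

a_0 = 1; a_1 = -2; a_2 = -2; a_3 = 7/3; a_4 = 5/3; a_5 = -91/60; a_6 = -8/9


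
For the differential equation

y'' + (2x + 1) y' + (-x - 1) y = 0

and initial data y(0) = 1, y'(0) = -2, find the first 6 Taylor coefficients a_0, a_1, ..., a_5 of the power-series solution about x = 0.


Ansatz: y(x) = sum_{n>=0} a_n x^n, so y'(x) = sum_{n>=1} n a_n x^(n-1) and y''(x) = sum_{n>=2} n(n-1) a_n x^(n-2).
Substitute into P(x) y'' + Q(x) y' + R(x) y = 0 with P(x) = 1, Q(x) = 2x + 1, R(x) = -x - 1, and match powers of x.
Initial conditions: a_0 = 1, a_1 = -2.
Setting the coefficient of each power of x to zero and solving order by order (substituting the coefficients already found):
  x^0: 2 a_2 + a_1 - a_0 = 0  ->  2 a_2 = -a_1 + a_0 = 3  ->  a_2 = 3/2
  x^1: 6 a_3 + 2 a_2 + a_1 - a_0 = 0  ->  6 a_3 = -2 a_2 - a_1 + a_0 = 0  ->  a_3 = 0
  x^2: 12 a_4 + 3 a_3 + 3 a_2 - a_1 = 0  ->  12 a_4 = -3 a_3 - 3 a_2 + a_1 = -13/2  ->  a_4 = -13/24
  x^3: 20 a_5 + 4 a_4 + 5 a_3 - a_2 = 0  ->  20 a_5 = -4 a_4 - 5 a_3 + a_2 = 11/3  ->  a_5 = 11/60
Truncated series: y(x) = 1 - 2 x + (3/2) x^2 - (13/24) x^4 + (11/60) x^5 + O(x^6).

a_0 = 1; a_1 = -2; a_2 = 3/2; a_3 = 0; a_4 = -13/24; a_5 = 11/60


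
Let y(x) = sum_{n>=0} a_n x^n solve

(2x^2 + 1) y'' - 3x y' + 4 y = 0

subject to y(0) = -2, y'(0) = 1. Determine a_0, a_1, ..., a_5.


Ansatz: y(x) = sum_{n>=0} a_n x^n, so y'(x) = sum_{n>=1} n a_n x^(n-1) and y''(x) = sum_{n>=2} n(n-1) a_n x^(n-2).
Substitute into P(x) y'' + Q(x) y' + R(x) y = 0 with P(x) = 2x^2 + 1, Q(x) = -3x, R(x) = 4, and match powers of x.
Initial conditions: a_0 = -2, a_1 = 1.
Setting the coefficient of each power of x to zero and solving order by order (substituting the coefficients already found):
  x^0: 2 a_2 + 4 a_0 = 0  ->  2 a_2 = -4 a_0 = 8  ->  a_2 = 4
  x^1: 6 a_3 + a_1 = 0  ->  6 a_3 = -a_1 = -1  ->  a_3 = -1/6
  x^2: 12 a_4 + 2 a_2 = 0  ->  12 a_4 = -2 a_2 = -8  ->  a_4 = -2/3
  x^3: 20 a_5 + 7 a_3 = 0  ->  20 a_5 = -7 a_3 = 7/6  ->  a_5 = 7/120
Truncated series: y(x) = -2 + x + 4 x^2 - (1/6) x^3 - (2/3) x^4 + (7/120) x^5 + O(x^6).

a_0 = -2; a_1 = 1; a_2 = 4; a_3 = -1/6; a_4 = -2/3; a_5 = 7/120


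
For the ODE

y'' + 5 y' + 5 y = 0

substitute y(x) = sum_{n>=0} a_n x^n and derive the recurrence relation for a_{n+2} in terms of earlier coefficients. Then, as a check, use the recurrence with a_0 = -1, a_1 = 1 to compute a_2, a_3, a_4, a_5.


Substitute y = sum_n a_n x^n.
y''(x) has coefficient (n+2)(n+1) a_{n+2} at x^n;
5 y'(x) has coefficient 5 (n+1) a_{n+1} at x^n;
5 y(x) has coefficient 5 a_n at x^n.
Matching x^n: (n+2)(n+1) a_{n+2} + 5 (n+1) a_{n+1} + 5 a_n = 0.
Thus a_{n+2} = [-5 (n+1) a_{n+1} - 5 a_n] / ((n+1)(n+2)).

Check with a_0 = -1, a_1 = 1 (apply the recurrence for n = 0, 1, 2, 3): a_0 = -1, a_1 = 1, a_2 = 0, a_3 = -5/6, a_4 = 25/24, a_5 = -5/6.

a_(n+2) = [-5 (n+1) a_(n+1) - 5 a_n] / ((n+1)(n+2)); check: a_0 = -1, a_1 = 1, a_2 = 0, a_3 = -5/6, a_4 = 25/24, a_5 = -5/6


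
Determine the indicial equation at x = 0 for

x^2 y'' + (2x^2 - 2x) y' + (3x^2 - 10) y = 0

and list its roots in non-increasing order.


Divide by x^2 to reach normal form y'' + P_1(x) y' + P_2(x) y = 0 with P_1(x) = 2 - 2/x and P_2(x) = 3 - 10/x^2.
x = 0 is a singular point because the y'-coefficient 2 - 2/x has a pole at x = 0 and the y-coefficient 3 - 10/x^2 has a pole at x = 0.
It is a regular singular point because x P_1(x) = p(x) = 2x - 2 and x^2 P_2(x) = q(x) = 3x^2 - 10 are polynomials, hence analytic at x = 0.
p(0) = -2,  q(0) = -10.
Indicial equation: r(r-1) + p(0) r + q(0) = 0, i.e. r^2 + (p(0) - 1) r + q(0) = 0, i.e. r^2 - 3 r - 10 = 0.
Discriminant: (-3)^2 - 4(-10) = 49, so r = (3 ± 7)/2.
Solving: r_1 = 5, r_2 = -2.

indicial: r^2 - 3 r - 10 = 0; roots r_1 = 5, r_2 = -2


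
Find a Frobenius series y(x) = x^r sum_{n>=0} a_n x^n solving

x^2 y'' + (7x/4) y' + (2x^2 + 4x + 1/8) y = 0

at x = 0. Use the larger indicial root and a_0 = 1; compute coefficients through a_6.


Write in Frobenius form y'' + (p(x)/x) y' + (q(x)/x^2) y = 0:
  p(x) = 7/4,  q(x) = 2x^2 + 4x + 1/8.
Indicial equation: r(r-1) + (7/4) r + (1/8) = 0 -> roots r_1 = -1/4, r_2 = -1/2.
Take r = r_1 = -1/4. Let y(x) = x^r sum_{n>=0} a_n x^n with a_0 = 1.
Substitute y = x^r sum a_n x^n and match x^{r+n}. The recurrence is
  D(n) a_n + 4 a_{n-1} + 2 a_{n-2} = 0,  where D(n) = (r+n)(r+n-1) + (7/4)(r+n) + (1/8).
  a_n = [-4 a_{n-1} - 2 a_{n-2}] / D(n).
Since the indicial polynomial factors as (r - r_1)(r - r_2), D(n) = (r_1 + n - r_1)(r_1 + n - r_2) = n(n + 1/4).
Evaluating step by step (a_0 = 1):
  n = 1: D(1) = 1(1 + 1/4) = 5/4; numerator = -4(1) = -4; a_1 = (-4)/(5/4) = -16/5
  n = 2: D(2) = 2(2 + 1/4) = 9/2; numerator = -4(-16/5) - 2(1) = 54/5; a_2 = (54/5)/(9/2) = 12/5
  n = 3: D(3) = 3(3 + 1/4) = 39/4; numerator = -4(12/5) - 2(-16/5) = -16/5; a_3 = (-16/5)/(39/4) = -64/195
  n = 4: D(4) = 4(4 + 1/4) = 17; numerator = -4(-64/195) - 2(12/5) = -136/39; a_4 = (-136/39)/(17) = -8/39
  n = 5: D(5) = 5(5 + 1/4) = 105/4; numerator = -4(-8/39) - 2(-64/195) = 96/65; a_5 = (96/65)/(105/4) = 128/2275
  n = 6: D(6) = 6(6 + 1/4) = 75/2; numerator = -4(128/2275) - 2(-8/39) = 1264/6825; a_6 = (1264/6825)/(75/2) = 2528/511875

r = -1/4; a_0 = 1; a_1 = -16/5; a_2 = 12/5; a_3 = -64/195; a_4 = -8/39; a_5 = 128/2275; a_6 = 2528/511875


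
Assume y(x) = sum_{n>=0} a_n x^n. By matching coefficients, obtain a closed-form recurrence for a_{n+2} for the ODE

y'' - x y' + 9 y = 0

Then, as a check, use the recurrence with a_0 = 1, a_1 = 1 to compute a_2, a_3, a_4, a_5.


Substitute y = sum_n a_n x^n.
y''(x) has coefficient (n+2)(n+1) a_{n+2} at x^n;
-x y'(x) has coefficient -n a_n at x^n (shift);
9 y(x) has coefficient 9 a_n at x^n.
Matching x^n: (n+2)(n+1) a_{n+2} + (-n + 9) a_n = 0.
Thus a_{n+2} = (n - 9) / ((n+1)(n+2)) * a_n.

Check with a_0 = 1, a_1 = 1 (apply the recurrence for n = 0, 1, 2, 3): a_0 = 1, a_1 = 1, a_2 = -9/2, a_3 = -4/3, a_4 = 21/8, a_5 = 2/5.

a_(n+2) = (n - 9) / ((n+1)(n+2)) * a_n; check: a_0 = 1, a_1 = 1, a_2 = -9/2, a_3 = -4/3, a_4 = 21/8, a_5 = 2/5


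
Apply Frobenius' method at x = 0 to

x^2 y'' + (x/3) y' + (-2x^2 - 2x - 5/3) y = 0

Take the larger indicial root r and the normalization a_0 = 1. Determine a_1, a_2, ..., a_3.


Write in Frobenius form y'' + (p(x)/x) y' + (q(x)/x^2) y = 0:
  p(x) = 1/3,  q(x) = -2x^2 - 2x - 5/3.
Indicial equation: r(r-1) + (1/3) r + (-5/3) = 0 -> roots r_1 = 5/3, r_2 = -1.
Take r = r_1 = 5/3. Let y(x) = x^r sum_{n>=0} a_n x^n with a_0 = 1.
Substitute y = x^r sum a_n x^n and match x^{r+n}. The recurrence is
  D(n) a_n - 2 a_{n-1} - 2 a_{n-2} = 0,  where D(n) = (r+n)(r+n-1) + (1/3)(r+n) + (-5/3).
  a_n = [2 a_{n-1} + 2 a_{n-2}] / D(n).
Since the indicial polynomial factors as (r - r_1)(r - r_2), D(n) = (r_1 + n - r_1)(r_1 + n - r_2) = n(n + 8/3).
Evaluating step by step (a_0 = 1):
  n = 1: D(1) = 1(1 + 8/3) = 11/3; numerator = 2(1) = 2; a_1 = (2)/(11/3) = 6/11
  n = 2: D(2) = 2(2 + 8/3) = 28/3; numerator = 2(6/11) + 2(1) = 34/11; a_2 = (34/11)/(28/3) = 51/154
  n = 3: D(3) = 3(3 + 8/3) = 17; numerator = 2(51/154) + 2(6/11) = 135/77; a_3 = (135/77)/(17) = 135/1309

r = 5/3; a_0 = 1; a_1 = 6/11; a_2 = 51/154; a_3 = 135/1309


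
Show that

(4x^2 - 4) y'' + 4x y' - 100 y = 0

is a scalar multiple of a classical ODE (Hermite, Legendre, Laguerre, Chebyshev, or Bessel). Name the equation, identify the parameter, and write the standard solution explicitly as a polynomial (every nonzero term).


All three coefficients share the factor -4; dividing through by -4 gives  (1 - x^2) y'' - x y' + 25 y = 0.
This matches the Chebyshev equation (1 - x^2) y'' - x y' + n^2 y = 0 (note the -x y' term, not -2x y') with n^2 = 25, so n = 5; the polynomial solution is T_5(x).
With y = sum_k a_k x^k, matching x^k gives (k+2)(k+1) a_{k+2} = (k^2 - n^2) a_k = (k - 5)(k + 5) a_k. The right side vanishes at k = 5, so the series with the parity of 5 terminates at degree 5.
Standard normalization: leading coefficient of T_n is 2^(n-1), so a_5 = 2^4 = 16. Work downward with a_k = (k+1)(k+2) a_{k+2} / ((k - 5)(k + 5)):
  a_3 = (4)(5)(16) / ((3 - 5)(3 + 5)) = 320/(-16) = -20
  a_1 = (2)(3)(-20) / ((1 - 5)(1 + 5)) = -120/(-24) = 5
Hence T_5(x) = 16 x^5 - 20 x^3 + 5 x.

T_5(x); series = 16 x^5 - 20 x^3 + 5 x


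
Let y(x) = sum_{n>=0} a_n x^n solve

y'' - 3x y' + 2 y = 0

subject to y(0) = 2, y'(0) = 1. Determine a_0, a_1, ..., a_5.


Ansatz: y(x) = sum_{n>=0} a_n x^n, so y'(x) = sum_{n>=1} n a_n x^(n-1) and y''(x) = sum_{n>=2} n(n-1) a_n x^(n-2).
Substitute into P(x) y'' + Q(x) y' + R(x) y = 0 with P(x) = 1, Q(x) = -3x, R(x) = 2, and match powers of x.
Initial conditions: a_0 = 2, a_1 = 1.
Setting the coefficient of each power of x to zero and solving order by order (substituting the coefficients already found):
  x^0: 2 a_2 + 2 a_0 = 0  ->  2 a_2 = -2 a_0 = -4  ->  a_2 = -2
  x^1: 6 a_3 - a_1 = 0  ->  6 a_3 = a_1 = 1  ->  a_3 = 1/6
  x^2: 12 a_4 - 4 a_2 = 0  ->  12 a_4 = 4 a_2 = -8  ->  a_4 = -2/3
  x^3: 20 a_5 - 7 a_3 = 0  ->  20 a_5 = 7 a_3 = 7/6  ->  a_5 = 7/120
Truncated series: y(x) = 2 + x - 2 x^2 + (1/6) x^3 - (2/3) x^4 + (7/120) x^5 + O(x^6).

a_0 = 2; a_1 = 1; a_2 = -2; a_3 = 1/6; a_4 = -2/3; a_5 = 7/120


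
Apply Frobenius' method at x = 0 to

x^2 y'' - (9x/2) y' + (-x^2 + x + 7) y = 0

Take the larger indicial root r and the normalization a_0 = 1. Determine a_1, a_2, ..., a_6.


Write in Frobenius form y'' + (p(x)/x) y' + (q(x)/x^2) y = 0:
  p(x) = -9/2,  q(x) = -x^2 + x + 7.
Indicial equation: r(r-1) + (-9/2) r + (7) = 0 -> roots r_1 = 7/2, r_2 = 2.
Take r = r_1 = 7/2. Let y(x) = x^r sum_{n>=0} a_n x^n with a_0 = 1.
Substitute y = x^r sum a_n x^n and match x^{r+n}. The recurrence is
  D(n) a_n + 1 a_{n-1} - 1 a_{n-2} = 0,  where D(n) = (r+n)(r+n-1) + (-9/2)(r+n) + (7).
  a_n = [-1 a_{n-1} + 1 a_{n-2}] / D(n).
Since the indicial polynomial factors as (r - r_1)(r - r_2), D(n) = (r_1 + n - r_1)(r_1 + n - r_2) = n(n + 3/2).
Evaluating step by step (a_0 = 1):
  n = 1: D(1) = 1(1 + 3/2) = 5/2; numerator = -1(1) = -1; a_1 = (-1)/(5/2) = -2/5
  n = 2: D(2) = 2(2 + 3/2) = 7; numerator = -1(-2/5) + 1(1) = 7/5; a_2 = (7/5)/(7) = 1/5
  n = 3: D(3) = 3(3 + 3/2) = 27/2; numerator = -1(1/5) + 1(-2/5) = -3/5; a_3 = (-3/5)/(27/2) = -2/45
  n = 4: D(4) = 4(4 + 3/2) = 22; numerator = -1(-2/45) + 1(1/5) = 11/45; a_4 = (11/45)/(22) = 1/90
  n = 5: D(5) = 5(5 + 3/2) = 65/2; numerator = -1(1/90) + 1(-2/45) = -1/18; a_5 = (-1/18)/(65/2) = -1/585
  n = 6: D(6) = 6(6 + 3/2) = 45; numerator = -1(-1/585) + 1(1/90) = 1/78; a_6 = (1/78)/(45) = 1/3510

r = 7/2; a_0 = 1; a_1 = -2/5; a_2 = 1/5; a_3 = -2/45; a_4 = 1/90; a_5 = -1/585; a_6 = 1/3510


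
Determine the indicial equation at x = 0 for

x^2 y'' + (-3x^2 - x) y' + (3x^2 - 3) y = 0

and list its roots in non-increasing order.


Divide by x^2 to reach normal form y'' + P_1(x) y' + P_2(x) y = 0 with P_1(x) = -3 - 1/x and P_2(x) = 3 - 3/x^2.
x = 0 is a singular point because the y'-coefficient -3 - 1/x has a pole at x = 0 and the y-coefficient 3 - 3/x^2 has a pole at x = 0.
It is a regular singular point because x P_1(x) = p(x) = -3x - 1 and x^2 P_2(x) = q(x) = 3x^2 - 3 are polynomials, hence analytic at x = 0.
p(0) = -1,  q(0) = -3.
Indicial equation: r(r-1) + p(0) r + q(0) = 0, i.e. r^2 + (p(0) - 1) r + q(0) = 0, i.e. r^2 - 2 r - 3 = 0.
Discriminant: (-2)^2 - 4(-3) = 16, so r = (2 ± 4)/2.
Solving: r_1 = 3, r_2 = -1.

indicial: r^2 - 2 r - 3 = 0; roots r_1 = 3, r_2 = -1


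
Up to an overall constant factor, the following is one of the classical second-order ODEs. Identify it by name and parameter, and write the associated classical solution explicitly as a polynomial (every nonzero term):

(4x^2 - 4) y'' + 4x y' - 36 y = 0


All three coefficients share the factor -4; dividing through by -4 gives  (1 - x^2) y'' - x y' + 9 y = 0.
This matches the Chebyshev equation (1 - x^2) y'' - x y' + n^2 y = 0 (note the -x y' term, not -2x y') with n^2 = 9, so n = 3; the polynomial solution is T_3(x).
With y = sum_k a_k x^k, matching x^k gives (k+2)(k+1) a_{k+2} = (k^2 - n^2) a_k = (k - 3)(k + 3) a_k. The right side vanishes at k = 3, so the series with the parity of 3 terminates at degree 3.
Standard normalization: leading coefficient of T_n is 2^(n-1), so a_3 = 2^2 = 4. Work downward with a_k = (k+1)(k+2) a_{k+2} / ((k - 3)(k + 3)):
  a_1 = (2)(3)(4) / ((1 - 3)(1 + 3)) = 24/(-8) = -3
Hence T_3(x) = 4 x^3 - 3 x.

T_3(x); series = 4 x^3 - 3 x


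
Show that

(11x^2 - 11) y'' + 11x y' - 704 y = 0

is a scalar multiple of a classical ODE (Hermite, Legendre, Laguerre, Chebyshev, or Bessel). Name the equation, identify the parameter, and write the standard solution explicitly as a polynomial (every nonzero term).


All three coefficients share the factor -11; dividing through by -11 gives  (1 - x^2) y'' - x y' + 64 y = 0.
This matches the Chebyshev equation (1 - x^2) y'' - x y' + n^2 y = 0 (note the -x y' term, not -2x y') with n^2 = 64, so n = 8; the polynomial solution is T_8(x).
With y = sum_k a_k x^k, matching x^k gives (k+2)(k+1) a_{k+2} = (k^2 - n^2) a_k = (k - 8)(k + 8) a_k. The right side vanishes at k = 8, so the series with the parity of 8 terminates at degree 8.
Standard normalization: leading coefficient of T_n is 2^(n-1), so a_8 = 2^7 = 128. Work downward with a_k = (k+1)(k+2) a_{k+2} / ((k - 8)(k + 8)):
  a_6 = (7)(8)(128) / ((6 - 8)(6 + 8)) = 7168/(-28) = -256
  a_4 = (5)(6)(-256) / ((4 - 8)(4 + 8)) = -7680/(-48) = 160
  a_2 = (3)(4)(160) / ((2 - 8)(2 + 8)) = 1920/(-60) = -32
  a_0 = (1)(2)(-32) / ((0 - 8)(0 + 8)) = -64/(-64) = 1
Hence T_8(x) = 128 x^8 - 256 x^6 + 160 x^4 - 32 x^2 + 1.

T_8(x); series = 128 x^8 - 256 x^6 + 160 x^4 - 32 x^2 + 1


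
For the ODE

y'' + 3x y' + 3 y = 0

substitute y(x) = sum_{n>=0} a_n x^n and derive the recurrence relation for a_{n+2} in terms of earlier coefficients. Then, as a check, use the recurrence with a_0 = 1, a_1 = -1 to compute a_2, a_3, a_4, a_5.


Substitute y = sum_n a_n x^n.
y''(x) has coefficient (n+2)(n+1) a_{n+2} at x^n;
3 x y'(x) has coefficient 3 n a_n at x^n (shift);
3 y(x) has coefficient 3 a_n at x^n.
Matching x^n: (n+2)(n+1) a_{n+2} + (3n + 3) a_n = 0.
Thus a_{n+2} = (-3n - 3) / ((n+1)(n+2)) * a_n.

Check with a_0 = 1, a_1 = -1 (apply the recurrence for n = 0, 1, 2, 3): a_0 = 1, a_1 = -1, a_2 = -3/2, a_3 = 1, a_4 = 9/8, a_5 = -3/5.

a_(n+2) = (-3n - 3) / ((n+1)(n+2)) * a_n; check: a_0 = 1, a_1 = -1, a_2 = -3/2, a_3 = 1, a_4 = 9/8, a_5 = -3/5


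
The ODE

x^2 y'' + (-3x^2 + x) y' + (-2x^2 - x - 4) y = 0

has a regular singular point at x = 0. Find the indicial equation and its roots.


Divide by x^2 to reach normal form y'' + P_1(x) y' + P_2(x) y = 0 with P_1(x) = -3 + 1/x and P_2(x) = -2 - 1/x - 4/x^2.
x = 0 is a singular point because the y'-coefficient -3 + 1/x has a pole at x = 0 and the y-coefficient -2 - 1/x - 4/x^2 has a pole at x = 0.
It is a regular singular point because x P_1(x) = p(x) = 1 - 3x and x^2 P_2(x) = q(x) = -2x^2 - x - 4 are polynomials, hence analytic at x = 0.
p(0) = 1,  q(0) = -4.
Indicial equation: r(r-1) + p(0) r + q(0) = 0, i.e. r^2 + (p(0) - 1) r + q(0) = 0, i.e. r^2 - 4 = 0.
Discriminant: (0)^2 - 4(-4) = 16, so r = (0 ± 4)/2.
Solving: r_1 = 2, r_2 = -2.

indicial: r^2 - 4 = 0; roots r_1 = 2, r_2 = -2


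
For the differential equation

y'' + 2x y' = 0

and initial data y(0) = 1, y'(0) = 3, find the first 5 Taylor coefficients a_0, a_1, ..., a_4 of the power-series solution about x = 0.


Ansatz: y(x) = sum_{n>=0} a_n x^n, so y'(x) = sum_{n>=1} n a_n x^(n-1) and y''(x) = sum_{n>=2} n(n-1) a_n x^(n-2).
Substitute into P(x) y'' + Q(x) y' + R(x) y = 0 with P(x) = 1, Q(x) = 2x, R(x) = 0, and match powers of x.
Initial conditions: a_0 = 1, a_1 = 3.
Setting the coefficient of each power of x to zero and solving order by order (substituting the coefficients already found):
  x^0: 2 a_2 = 0  ->  a_2 = 0
  x^1: 6 a_3 + 2 a_1 = 0  ->  6 a_3 = -2 a_1 = -6  ->  a_3 = -1
  x^2: 12 a_4 + 4 a_2 = 0  ->  12 a_4 = -4 a_2 = 0  ->  a_4 = 0
Truncated series: y(x) = 1 + 3 x - x^3 + O(x^5).

a_0 = 1; a_1 = 3; a_2 = 0; a_3 = -1; a_4 = 0


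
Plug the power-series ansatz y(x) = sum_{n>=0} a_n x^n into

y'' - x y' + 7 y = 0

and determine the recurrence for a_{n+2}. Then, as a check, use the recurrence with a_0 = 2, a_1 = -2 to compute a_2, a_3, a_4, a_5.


Substitute y = sum_n a_n x^n.
y''(x) has coefficient (n+2)(n+1) a_{n+2} at x^n;
-x y'(x) has coefficient -n a_n at x^n (shift);
7 y(x) has coefficient 7 a_n at x^n.
Matching x^n: (n+2)(n+1) a_{n+2} + (-n + 7) a_n = 0.
Thus a_{n+2} = (n - 7) / ((n+1)(n+2)) * a_n.

Check with a_0 = 2, a_1 = -2 (apply the recurrence for n = 0, 1, 2, 3): a_0 = 2, a_1 = -2, a_2 = -7, a_3 = 2, a_4 = 35/12, a_5 = -2/5.

a_(n+2) = (n - 7) / ((n+1)(n+2)) * a_n; check: a_0 = 2, a_1 = -2, a_2 = -7, a_3 = 2, a_4 = 35/12, a_5 = -2/5


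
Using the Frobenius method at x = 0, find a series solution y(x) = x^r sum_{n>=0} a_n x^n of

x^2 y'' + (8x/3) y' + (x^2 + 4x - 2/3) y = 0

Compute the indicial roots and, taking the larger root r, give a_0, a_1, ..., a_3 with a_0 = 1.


Write in Frobenius form y'' + (p(x)/x) y' + (q(x)/x^2) y = 0:
  p(x) = 8/3,  q(x) = x^2 + 4x - 2/3.
Indicial equation: r(r-1) + (8/3) r + (-2/3) = 0 -> roots r_1 = 1/3, r_2 = -2.
Take r = r_1 = 1/3. Let y(x) = x^r sum_{n>=0} a_n x^n with a_0 = 1.
Substitute y = x^r sum a_n x^n and match x^{r+n}. The recurrence is
  D(n) a_n + 4 a_{n-1} + 1 a_{n-2} = 0,  where D(n) = (r+n)(r+n-1) + (8/3)(r+n) + (-2/3).
  a_n = [-4 a_{n-1} - 1 a_{n-2}] / D(n).
Since the indicial polynomial factors as (r - r_1)(r - r_2), D(n) = (r_1 + n - r_1)(r_1 + n - r_2) = n(n + 7/3).
Evaluating step by step (a_0 = 1):
  n = 1: D(1) = 1(1 + 7/3) = 10/3; numerator = -4(1) = -4; a_1 = (-4)/(10/3) = -6/5
  n = 2: D(2) = 2(2 + 7/3) = 26/3; numerator = -4(-6/5) - 1(1) = 19/5; a_2 = (19/5)/(26/3) = 57/130
  n = 3: D(3) = 3(3 + 7/3) = 16; numerator = -4(57/130) - 1(-6/5) = -36/65; a_3 = (-36/65)/(16) = -9/260

r = 1/3; a_0 = 1; a_1 = -6/5; a_2 = 57/130; a_3 = -9/260
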